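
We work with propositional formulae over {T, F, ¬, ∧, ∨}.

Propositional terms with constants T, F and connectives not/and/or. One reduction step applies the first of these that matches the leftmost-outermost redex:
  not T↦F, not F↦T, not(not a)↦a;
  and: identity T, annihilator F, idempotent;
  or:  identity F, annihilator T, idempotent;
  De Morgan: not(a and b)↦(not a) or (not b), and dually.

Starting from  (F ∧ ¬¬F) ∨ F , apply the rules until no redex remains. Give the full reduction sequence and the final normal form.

Answer: normal form = F  (in 2 steps)

Derivation:
  start: (F ∧ ¬¬F) ∨ F
  step 1: F ∧ ¬¬F
  step 2: F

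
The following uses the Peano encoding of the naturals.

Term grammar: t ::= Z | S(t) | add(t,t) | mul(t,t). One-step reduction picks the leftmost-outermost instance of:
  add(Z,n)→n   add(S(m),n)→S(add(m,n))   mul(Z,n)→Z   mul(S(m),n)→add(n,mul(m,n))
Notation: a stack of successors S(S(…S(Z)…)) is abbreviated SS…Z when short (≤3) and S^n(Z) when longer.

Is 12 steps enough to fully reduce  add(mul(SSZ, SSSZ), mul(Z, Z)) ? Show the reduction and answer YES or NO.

  start: add(mul(SSZ, SSSZ), mul(Z, Z))
  →1  add(add(SSSZ, mul(SZ, SSSZ)), mul(Z, Z))
  →2  add(S(add(SSZ, mul(SZ, SSSZ))), mul(Z, Z))
  →3  S(add(add(SSZ, mul(SZ, SSSZ)), mul(Z, Z)))
  →4  S(add(S(add(SZ, mul(SZ, SSSZ))), mul(Z, Z)))
  →5  S(S(add(add(SZ, mul(SZ, SSSZ)), mul(Z, Z))))
  →6  S(S(add(S(add(Z, mul(SZ, SSSZ))), mul(Z, Z))))
  →7  S(S(S(add(add(Z, mul(SZ, SSSZ)), mul(Z, Z)))))
  →8  S(S(S(add(mul(SZ, SSSZ), mul(Z, Z)))))
  →9  S(S(S(add(add(SSSZ, mul(Z, SSSZ)), mul(Z, Z)))))
  →10  S(S(S(add(S(add(SSZ, mul(Z, SSSZ))), mul(Z, Z)))))
  →11  S(S(S(S(add(add(SSZ, mul(Z, SSSZ)), mul(Z, Z))))))
  →12  S(S(S(S(add(S(add(SZ, mul(Z, SSSZ))), mul(Z, Z))))))

Answer: NO — after 12 steps the term is S(S(S(S(add(S(add(SZ, mul(Z, SSSZ))), mul(Z, Z)))))), not yet normal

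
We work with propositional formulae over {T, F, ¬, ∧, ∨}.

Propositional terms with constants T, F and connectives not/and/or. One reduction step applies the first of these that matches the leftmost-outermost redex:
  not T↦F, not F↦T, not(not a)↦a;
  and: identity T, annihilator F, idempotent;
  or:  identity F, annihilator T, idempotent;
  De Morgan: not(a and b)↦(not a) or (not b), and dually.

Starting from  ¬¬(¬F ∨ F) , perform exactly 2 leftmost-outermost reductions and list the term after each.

Answer: after 2 steps: ¬F

Working:
  start: ¬¬(¬F ∨ F)
  →1  ¬F ∨ F
  →2  ¬F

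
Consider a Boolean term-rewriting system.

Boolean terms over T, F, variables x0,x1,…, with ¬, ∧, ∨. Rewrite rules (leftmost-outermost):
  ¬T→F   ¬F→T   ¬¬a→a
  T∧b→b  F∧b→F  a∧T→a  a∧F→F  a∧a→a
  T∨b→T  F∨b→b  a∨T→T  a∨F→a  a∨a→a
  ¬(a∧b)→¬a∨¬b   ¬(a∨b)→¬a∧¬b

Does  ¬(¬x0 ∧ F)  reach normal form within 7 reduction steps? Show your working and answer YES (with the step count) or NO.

  start: ¬(¬x0 ∧ F)
  step 1: ¬¬x0 ∨ ¬F
  step 2: x0 ∨ ¬F
  step 3: x0 ∨ T
  step 4: T

Answer: YES — reaches normal form T in 4 ≤ 7 steps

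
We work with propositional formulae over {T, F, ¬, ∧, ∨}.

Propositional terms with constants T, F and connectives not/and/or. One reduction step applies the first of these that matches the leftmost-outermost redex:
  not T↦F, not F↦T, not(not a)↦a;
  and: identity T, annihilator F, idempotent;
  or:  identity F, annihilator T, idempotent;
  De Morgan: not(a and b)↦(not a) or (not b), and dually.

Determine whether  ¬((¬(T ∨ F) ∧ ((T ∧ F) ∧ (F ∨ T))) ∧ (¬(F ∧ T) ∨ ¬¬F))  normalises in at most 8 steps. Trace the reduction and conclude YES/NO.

  start: ¬((¬(T ∨ F) ∧ ((T ∧ F) ∧ (F ∨ T))) ∧ (¬(F ∧ T) ∨ ¬¬F))
  →1  ¬(¬(T ∨ F) ∧ ((T ∧ F) ∧ (F ∨ T))) ∨ ¬(¬(F ∧ T) ∨ ¬¬F)
  →2  (¬¬(T ∨ F) ∨ ¬((T ∧ F) ∧ (F ∨ T))) ∨ ¬(¬(F ∧ T) ∨ ¬¬F)
  →3  ((T ∨ F) ∨ ¬((T ∧ F) ∧ (F ∨ T))) ∨ ¬(¬(F ∧ T) ∨ ¬¬F)
  →4  (T ∨ ¬((T ∧ F) ∧ (F ∨ T))) ∨ ¬(¬(F ∧ T) ∨ ¬¬F)
  →5  T ∨ ¬(¬(F ∧ T) ∨ ¬¬F)
  →6  T

Answer: YES — reaches normal form T in 6 ≤ 8 steps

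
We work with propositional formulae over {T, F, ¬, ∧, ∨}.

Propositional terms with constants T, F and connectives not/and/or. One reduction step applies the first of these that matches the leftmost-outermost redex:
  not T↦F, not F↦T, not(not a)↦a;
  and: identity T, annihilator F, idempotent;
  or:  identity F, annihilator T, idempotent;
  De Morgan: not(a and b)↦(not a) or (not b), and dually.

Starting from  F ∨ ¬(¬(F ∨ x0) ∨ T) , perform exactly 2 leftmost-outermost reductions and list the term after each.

Answer: after 2 steps: ¬¬(F ∨ x0) ∧ ¬T

Working:
  start: F ∨ ¬(¬(F ∨ x0) ∨ T)
  step 1: ¬(¬(F ∨ x0) ∨ T)
  step 2: ¬¬(F ∨ x0) ∧ ¬T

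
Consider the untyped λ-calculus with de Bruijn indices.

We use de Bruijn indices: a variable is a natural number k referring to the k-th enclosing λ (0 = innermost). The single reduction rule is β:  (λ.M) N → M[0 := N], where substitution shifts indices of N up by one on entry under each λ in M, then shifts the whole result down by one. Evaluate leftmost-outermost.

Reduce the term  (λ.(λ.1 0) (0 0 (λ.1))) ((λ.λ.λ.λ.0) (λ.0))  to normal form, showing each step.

  start: (λ.(λ.1 0) (0 0 (λ.1))) ((λ.λ.λ.λ.0) (λ.0))
  →1  (λ.(λ.λ.λ.λ.0) (λ.0) 0) ((λ.λ.λ.λ.0) (λ.0) ((λ.λ.λ.λ.0) (λ.0)) (λ.(λ.λ.λ.λ.0) (λ.0)))
  →2  (λ.λ.λ.λ.0) (λ.0) ((λ.λ.λ.λ.0) (λ.0) ((λ.λ.λ.λ.0) (λ.0)) (λ.(λ.λ.λ.λ.0) (λ.0)))
  →3  (λ.λ.λ.0) ((λ.λ.λ.λ.0) (λ.0) ((λ.λ.λ.λ.0) (λ.0)) (λ.(λ.λ.λ.λ.0) (λ.0)))
  →4  λ.λ.0

Answer: normal form = λ.λ.0  (in 4 steps)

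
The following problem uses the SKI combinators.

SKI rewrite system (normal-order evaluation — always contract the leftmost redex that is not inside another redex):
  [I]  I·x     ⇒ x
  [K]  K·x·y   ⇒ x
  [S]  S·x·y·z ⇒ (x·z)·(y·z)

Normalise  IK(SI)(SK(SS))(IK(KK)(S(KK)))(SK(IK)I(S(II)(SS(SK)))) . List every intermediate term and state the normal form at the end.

Answer: normal form = K(SK(SKK))  (in 20 steps)

Derivation:
  start: IK(SI)(SK(SS))(IK(KK)(S(KK)))(SK(IK)I(S(II)(SS(SK))))
  →1  K(SI)(SK(SS))(IK(KK)(S(KK)))(SK(IK)I(S(II)(SS(SK))))
  →2  SI(IK(KK)(S(KK)))(SK(IK)I(S(II)(SS(SK))))
  →3  I(SK(IK)I(S(II)(SS(SK))))(IK(KK)(S(KK))(SK(IK)I(S(II)(SS(SK)))))
  →4  SK(IK)I(S(II)(SS(SK)))(IK(KK)(S(KK))(SK(IK)I(S(II)(SS(SK)))))
  →5  KI(IKI)(S(II)(SS(SK)))(IK(KK)(S(KK))(SK(IK)I(S(II)(SS(SK)))))
  →6  I(S(II)(SS(SK)))(IK(KK)(S(KK))(SK(IK)I(S(II)(SS(SK)))))
  →7  S(II)(SS(SK))(IK(KK)(S(KK))(SK(IK)I(S(II)(SS(SK)))))
  →8  II(IK(KK)(S(KK))(SK(IK)I(S(II)(SS(SK)))))(SS(SK)(IK(KK)(S(KK))(SK(IK)I(S(II)(SS(SK))))))
  →9  I(IK(KK)(S(KK))(SK(IK)I(S(II)(SS(SK)))))(SS(SK)(IK(KK)(S(KK))(SK(IK)I(S(II)(SS(SK))))))
  →10  IK(KK)(S(KK))(SK(IK)I(S(II)(SS(SK))))(SS(SK)(IK(KK)(S(KK))(SK(IK)I(S(II)(SS(SK))))))
  →11  K(KK)(S(KK))(SK(IK)I(S(II)(SS(SK))))(SS(SK)(IK(KK)(S(KK))(SK(IK)I(S(II)(SS(SK))))))
  →12  KK(SK(IK)I(S(II)(SS(SK))))(SS(SK)(IK(KK)(S(KK))(SK(IK)I(S(II)(SS(SK))))))
  →13  K(SS(SK)(IK(KK)(S(KK))(SK(IK)I(S(II)(SS(SK))))))
  →14  K(S(IK(KK)(S(KK))(SK(IK)I(S(II)(SS(SK)))))(SK(IK(KK)(S(KK))(SK(IK)I(S(II)(SS(SK)))))))
  →15  K(S(K(KK)(S(KK))(SK(IK)I(S(II)(SS(SK)))))(SK(IK(KK)(S(KK))(SK(IK)I(S(II)(SS(SK)))))))
  →16  K(S(KK(SK(IK)I(S(II)(SS(SK)))))(SK(IK(KK)(S(KK))(SK(IK)I(S(II)(SS(SK)))))))
  →17  K(SK(SK(IK(KK)(S(KK))(SK(IK)I(S(II)(SS(SK)))))))
  →18  K(SK(SK(K(KK)(S(KK))(SK(IK)I(S(II)(SS(SK)))))))
  →19  K(SK(SK(KK(SK(IK)I(S(II)(SS(SK)))))))
  →20  K(SK(SKK))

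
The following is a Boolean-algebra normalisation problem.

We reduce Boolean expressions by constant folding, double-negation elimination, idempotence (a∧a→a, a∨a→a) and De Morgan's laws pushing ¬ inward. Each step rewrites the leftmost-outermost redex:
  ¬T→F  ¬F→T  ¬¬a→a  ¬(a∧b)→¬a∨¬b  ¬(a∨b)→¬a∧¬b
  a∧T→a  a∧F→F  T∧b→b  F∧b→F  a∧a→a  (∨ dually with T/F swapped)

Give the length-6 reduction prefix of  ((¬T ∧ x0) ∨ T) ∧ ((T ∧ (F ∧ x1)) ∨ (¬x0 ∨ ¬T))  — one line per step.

Answer: after 6 steps: ¬x0 ∨ F

Derivation:
  start: ((¬T ∧ x0) ∨ T) ∧ ((T ∧ (F ∧ x1)) ∨ (¬x0 ∨ ¬T))
  [1] T ∧ ((T ∧ (F ∧ x1)) ∨ (¬x0 ∨ ¬T))
  [2] (T ∧ (F ∧ x1)) ∨ (¬x0 ∨ ¬T)
  [3] (F ∧ x1) ∨ (¬x0 ∨ ¬T)
  [4] F ∨ (¬x0 ∨ ¬T)
  [5] ¬x0 ∨ ¬T
  [6] ¬x0 ∨ F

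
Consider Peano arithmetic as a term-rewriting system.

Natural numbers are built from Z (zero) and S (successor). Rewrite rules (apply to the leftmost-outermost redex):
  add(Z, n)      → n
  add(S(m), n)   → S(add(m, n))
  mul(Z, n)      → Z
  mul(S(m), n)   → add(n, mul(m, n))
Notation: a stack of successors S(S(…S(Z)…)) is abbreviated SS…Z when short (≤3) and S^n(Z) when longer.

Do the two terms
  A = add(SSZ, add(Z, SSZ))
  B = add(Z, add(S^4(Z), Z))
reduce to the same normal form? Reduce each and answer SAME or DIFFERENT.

Answer: SAME — A ⇓ S^4(Z), B ⇓ S^4(Z)

Derivation:
Term A:
  start: add(SSZ, add(Z, SSZ))
  step 1: S(add(SZ, add(Z, SSZ)))
  step 2: S(S(add(Z, add(Z, SSZ))))
  step 3: S(S(add(Z, SSZ)))
  step 4: S^4(Z)

Term B:
  start: add(Z, add(S^4(Z), Z))
  step 1: add(S^4(Z), Z)
  step 2: S(add(SSSZ, Z))
  step 3: S(S(add(SSZ, Z)))
  step 4: S(S(S(add(SZ, Z))))
  step 5: S(S(S(S(add(Z, Z)))))
  step 6: S^4(Z)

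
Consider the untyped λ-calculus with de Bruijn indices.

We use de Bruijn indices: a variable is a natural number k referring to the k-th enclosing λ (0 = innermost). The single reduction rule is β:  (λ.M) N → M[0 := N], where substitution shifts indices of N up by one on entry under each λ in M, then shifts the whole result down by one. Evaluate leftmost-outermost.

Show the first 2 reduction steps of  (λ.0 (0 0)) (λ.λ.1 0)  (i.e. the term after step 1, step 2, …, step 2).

Answer: after 2 steps: λ.(λ.λ.1 0) (λ.λ.1 0) 0

Working:
  start: (λ.0 (0 0)) (λ.λ.1 0)
  →1  (λ.λ.1 0) ((λ.λ.1 0) (λ.λ.1 0))
  →2  λ.(λ.λ.1 0) (λ.λ.1 0) 0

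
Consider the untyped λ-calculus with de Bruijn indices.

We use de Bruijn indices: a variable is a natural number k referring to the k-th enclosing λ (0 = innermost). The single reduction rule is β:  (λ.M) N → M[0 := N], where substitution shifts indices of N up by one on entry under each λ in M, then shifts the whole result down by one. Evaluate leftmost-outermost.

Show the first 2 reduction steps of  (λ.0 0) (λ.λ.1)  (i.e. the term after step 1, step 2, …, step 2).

Answer: after 2 steps: λ.λ.λ.1

Working:
  start: (λ.0 0) (λ.λ.1)
  step 1: (λ.λ.1) (λ.λ.1)
  step 2: λ.λ.λ.1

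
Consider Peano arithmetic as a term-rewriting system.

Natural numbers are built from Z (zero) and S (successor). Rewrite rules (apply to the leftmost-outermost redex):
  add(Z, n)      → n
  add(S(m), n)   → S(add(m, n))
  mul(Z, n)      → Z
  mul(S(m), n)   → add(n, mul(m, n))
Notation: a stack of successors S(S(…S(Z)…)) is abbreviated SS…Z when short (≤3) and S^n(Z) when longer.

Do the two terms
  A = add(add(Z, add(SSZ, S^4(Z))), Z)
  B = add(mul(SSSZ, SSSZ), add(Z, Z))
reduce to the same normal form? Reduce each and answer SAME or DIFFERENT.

Answer: DIFFERENT — A ⇓ S^6(Z), B ⇓ S^9(Z)

Derivation:
Term A:
  start: add(add(Z, add(SSZ, S^4(Z))), Z)
  →1  add(add(SSZ, S^4(Z)), Z)
  →2  add(S(add(SZ, S^4(Z))), Z)
  →3  S(add(add(SZ, S^4(Z)), Z))
  →4  S(add(S(add(Z, S^4(Z))), Z))
  →5  S(S(add(add(Z, S^4(Z)), Z)))
  →6  S(S(add(S^4(Z), Z)))
  →7  S(S(S(add(SSSZ, Z))))
  →8  S(S(S(S(add(SSZ, Z)))))
  →9  S(S(S(S(S(add(SZ, Z))))))
  →10  S(S(S(S(S(S(add(Z, Z)))))))
  →11  S^6(Z)

Term B:
  start: add(mul(SSSZ, SSSZ), add(Z, Z))
  →1  add(add(SSSZ, mul(SSZ, SSSZ)), add(Z, Z))
  →2  add(S(add(SSZ, mul(SSZ, SSSZ))), add(Z, Z))
  →3  S(add(add(SSZ, mul(SSZ, SSSZ)), add(Z, Z)))
  →4  S(add(S(add(SZ, mul(SSZ, SSSZ))), add(Z, Z)))
  →5  S(S(add(add(SZ, mul(SSZ, SSSZ)), add(Z, Z))))
  →6  S(S(add(S(add(Z, mul(SSZ, SSSZ))), add(Z, Z))))
  →7  S(S(S(add(add(Z, mul(SSZ, SSSZ)), add(Z, Z)))))
  →8  S(S(S(add(mul(SSZ, SSSZ), add(Z, Z)))))
  →9  S(S(S(add(add(SSSZ, mul(SZ, SSSZ)), add(Z, Z)))))
  →10  S(S(S(add(S(add(SSZ, mul(SZ, SSSZ))), add(Z, Z)))))
  →11  S(S(S(S(add(add(SSZ, mul(SZ, SSSZ)), add(Z, Z))))))
  →12  S(S(S(S(add(S(add(SZ, mul(SZ, SSSZ))), add(Z, Z))))))
  →13  S(S(S(S(S(add(add(SZ, mul(SZ, SSSZ)), add(Z, Z)))))))
  →14  S(S(S(S(S(add(S(add(Z, mul(SZ, SSSZ))), add(Z, Z)))))))
  →15  S(S(S(S(S(S(add(add(Z, mul(SZ, SSSZ)), add(Z, Z))))))))
  →16  S(S(S(S(S(S(add(mul(SZ, SSSZ), add(Z, Z))))))))
  →17  S(S(S(S(S(S(add(add(SSSZ, mul(Z, SSSZ)), add(Z, Z))))))))
  →18  S(S(S(S(S(S(add(S(add(SSZ, mul(Z, SSSZ))), add(Z, Z))))))))
  →19  S(S(S(S(S(S(S(add(add(SSZ, mul(Z, SSSZ)), add(Z, Z)))))))))
  →20  S(S(S(S(S(S(S(add(S(add(SZ, mul(Z, SSSZ))), add(Z, Z)))))))))
  →21  S(S(S(S(S(S(S(S(add(add(SZ, mul(Z, SSSZ)), add(Z, Z))))))))))
  →22  S(S(S(S(S(S(S(S(add(S(add(Z, mul(Z, SSSZ))), add(Z, Z))))))))))
  →23  S(S(S(S(S(S(S(S(S(add(add(Z, mul(Z, SSSZ)), add(Z, Z)))))))))))
  →24  S(S(S(S(S(S(S(S(S(add(mul(Z, SSSZ), add(Z, Z)))))))))))
  →25  S(S(S(S(S(S(S(S(S(add(Z, add(Z, Z)))))))))))
  →26  S(S(S(S(S(S(S(S(S(add(Z, Z))))))))))
  →27  S^9(Z)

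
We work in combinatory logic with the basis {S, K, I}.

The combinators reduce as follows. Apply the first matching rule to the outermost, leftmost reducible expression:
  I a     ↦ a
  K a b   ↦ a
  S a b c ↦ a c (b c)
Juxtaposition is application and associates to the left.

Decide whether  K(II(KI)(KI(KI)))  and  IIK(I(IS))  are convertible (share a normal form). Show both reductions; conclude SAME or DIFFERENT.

Answer: DIFFERENT — A ⇓ KI, B ⇓ KS

Derivation:
Term A:
  start: K(II(KI)(KI(KI)))
  step 1: K(I(KI)(KI(KI)))
  step 2: K(KI(KI(KI)))
  step 3: KI

Term B:
  start: IIK(I(IS))
  step 1: IK(I(IS))
  step 2: K(I(IS))
  step 3: K(IS)
  step 4: KS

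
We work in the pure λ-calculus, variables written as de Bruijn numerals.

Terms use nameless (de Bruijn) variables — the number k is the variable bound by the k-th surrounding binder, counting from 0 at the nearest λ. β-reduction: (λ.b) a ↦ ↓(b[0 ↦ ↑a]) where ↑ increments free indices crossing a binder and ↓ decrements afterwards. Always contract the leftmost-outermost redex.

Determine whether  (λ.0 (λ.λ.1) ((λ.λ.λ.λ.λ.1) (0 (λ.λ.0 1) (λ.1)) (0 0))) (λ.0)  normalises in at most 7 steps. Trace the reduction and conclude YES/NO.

  start: (λ.0 (λ.λ.1) ((λ.λ.λ.λ.λ.1) (0 (λ.λ.0 1) (λ.1)) (0 0))) (λ.0)
  step 1: (λ.0) (λ.λ.1) ((λ.λ.λ.λ.λ.1) ((λ.0) (λ.λ.0 1) (λ.λ.0)) ((λ.0) (λ.0)))
  step 2: (λ.λ.1) ((λ.λ.λ.λ.λ.1) ((λ.0) (λ.λ.0 1) (λ.λ.0)) ((λ.0) (λ.0)))
  step 3: λ.(λ.λ.λ.λ.λ.1) ((λ.0) (λ.λ.0 1) (λ.λ.0)) ((λ.0) (λ.0))
  step 4: λ.(λ.λ.λ.λ.1) ((λ.0) (λ.0))
  step 5: λ.λ.λ.λ.1

Answer: YES — reaches normal form λ.λ.λ.λ.1 in 5 ≤ 7 steps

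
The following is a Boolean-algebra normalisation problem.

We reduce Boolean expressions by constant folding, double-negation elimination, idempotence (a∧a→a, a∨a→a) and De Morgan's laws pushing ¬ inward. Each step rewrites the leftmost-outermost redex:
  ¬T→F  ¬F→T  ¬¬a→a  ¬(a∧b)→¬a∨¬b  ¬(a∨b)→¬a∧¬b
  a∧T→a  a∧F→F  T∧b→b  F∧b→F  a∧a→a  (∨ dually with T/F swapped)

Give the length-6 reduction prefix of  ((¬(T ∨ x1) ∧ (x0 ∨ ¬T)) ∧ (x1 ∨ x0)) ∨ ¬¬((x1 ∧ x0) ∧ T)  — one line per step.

  start: ((¬(T ∨ x1) ∧ (x0 ∨ ¬T)) ∧ (x1 ∨ x0)) ∨ ¬¬((x1 ∧ x0) ∧ T)
  step 1: (((¬T ∧ ¬x1) ∧ (x0 ∨ ¬T)) ∧ (x1 ∨ x0)) ∨ ¬¬((x1 ∧ x0) ∧ T)
  step 2: (((F ∧ ¬x1) ∧ (x0 ∨ ¬T)) ∧ (x1 ∨ x0)) ∨ ¬¬((x1 ∧ x0) ∧ T)
  step 3: ((F ∧ (x0 ∨ ¬T)) ∧ (x1 ∨ x0)) ∨ ¬¬((x1 ∧ x0) ∧ T)
  step 4: (F ∧ (x1 ∨ x0)) ∨ ¬¬((x1 ∧ x0) ∧ T)
  step 5: F ∨ ¬¬((x1 ∧ x0) ∧ T)
  step 6: ¬¬((x1 ∧ x0) ∧ T)

Answer: after 6 steps: ¬¬((x1 ∧ x0) ∧ T)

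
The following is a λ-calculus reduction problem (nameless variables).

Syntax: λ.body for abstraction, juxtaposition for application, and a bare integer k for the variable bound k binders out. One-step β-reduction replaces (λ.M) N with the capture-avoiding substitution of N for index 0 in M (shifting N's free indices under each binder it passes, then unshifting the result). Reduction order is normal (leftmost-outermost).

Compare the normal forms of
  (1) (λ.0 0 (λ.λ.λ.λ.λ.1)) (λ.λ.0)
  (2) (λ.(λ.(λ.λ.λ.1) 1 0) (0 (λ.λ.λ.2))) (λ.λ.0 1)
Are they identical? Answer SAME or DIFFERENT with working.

Answer: DIFFERENT — A ⇓ λ.λ.λ.λ.λ.1, B ⇓ λ.λ.0 (λ.λ.λ.2)

Derivation:
Term A:
  start: (λ.0 0 (λ.λ.λ.λ.λ.1)) (λ.λ.0)
  step 1: (λ.λ.0) (λ.λ.0) (λ.λ.λ.λ.λ.1)
  step 2: (λ.0) (λ.λ.λ.λ.λ.1)
  step 3: λ.λ.λ.λ.λ.1

Term B:
  start: (λ.(λ.(λ.λ.λ.1) 1 0) (0 (λ.λ.λ.2))) (λ.λ.0 1)
  step 1: (λ.(λ.λ.λ.1) (λ.λ.0 1) 0) ((λ.λ.0 1) (λ.λ.λ.2))
  step 2: (λ.λ.λ.1) (λ.λ.0 1) ((λ.λ.0 1) (λ.λ.λ.2))
  step 3: (λ.λ.1) ((λ.λ.0 1) (λ.λ.λ.2))
  step 4: λ.(λ.λ.0 1) (λ.λ.λ.2)
  step 5: λ.λ.0 (λ.λ.λ.2)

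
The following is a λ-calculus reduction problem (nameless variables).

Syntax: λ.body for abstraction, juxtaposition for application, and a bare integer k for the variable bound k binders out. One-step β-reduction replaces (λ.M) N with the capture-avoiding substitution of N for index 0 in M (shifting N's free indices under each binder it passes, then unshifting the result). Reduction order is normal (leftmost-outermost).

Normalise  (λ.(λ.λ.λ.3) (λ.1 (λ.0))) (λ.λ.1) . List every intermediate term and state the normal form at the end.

Answer: normal form = λ.λ.λ.λ.1  (in 2 steps)

Reduction:
  start: (λ.(λ.λ.λ.3) (λ.1 (λ.0))) (λ.λ.1)
  →1  (λ.λ.λ.λ.λ.1) (λ.(λ.λ.1) (λ.0))
  →2  λ.λ.λ.λ.1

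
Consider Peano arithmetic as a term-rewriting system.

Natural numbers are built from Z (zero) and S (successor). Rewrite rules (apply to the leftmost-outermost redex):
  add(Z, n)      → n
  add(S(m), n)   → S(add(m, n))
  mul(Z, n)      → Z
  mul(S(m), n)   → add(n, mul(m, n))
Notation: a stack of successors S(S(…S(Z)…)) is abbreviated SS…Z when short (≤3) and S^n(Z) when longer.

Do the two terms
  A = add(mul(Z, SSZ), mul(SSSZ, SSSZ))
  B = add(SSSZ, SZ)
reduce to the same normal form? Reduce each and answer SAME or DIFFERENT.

Answer: DIFFERENT — A ⇓ S^9(Z), B ⇓ S^4(Z)

Working:
Term A:
  start: add(mul(Z, SSZ), mul(SSSZ, SSSZ))
  [1] add(Z, mul(SSSZ, SSSZ))
  [2] mul(SSSZ, SSSZ)
  [3] add(SSSZ, mul(SSZ, SSSZ))
  [4] S(add(SSZ, mul(SSZ, SSSZ)))
  [5] S(S(add(SZ, mul(SSZ, SSSZ))))
  [6] S(S(S(add(Z, mul(SSZ, SSSZ)))))
  [7] S(S(S(mul(SSZ, SSSZ))))
  [8] S(S(S(add(SSSZ, mul(SZ, SSSZ)))))
  [9] S(S(S(S(add(SSZ, mul(SZ, SSSZ))))))
  [10] S(S(S(S(S(add(SZ, mul(SZ, SSSZ)))))))
  [11] S(S(S(S(S(S(add(Z, mul(SZ, SSSZ))))))))
  [12] S(S(S(S(S(S(mul(SZ, SSSZ)))))))
  [13] S(S(S(S(S(S(add(SSSZ, mul(Z, SSSZ))))))))
  [14] S(S(S(S(S(S(S(add(SSZ, mul(Z, SSSZ)))))))))
  [15] S(S(S(S(S(S(S(S(add(SZ, mul(Z, SSSZ))))))))))
  [16] S(S(S(S(S(S(S(S(S(add(Z, mul(Z, SSSZ)))))))))))
  [17] S(S(S(S(S(S(S(S(S(mul(Z, SSSZ))))))))))
  [18] S^9(Z)

Term B:
  start: add(SSSZ, SZ)
  [1] S(add(SSZ, SZ))
  [2] S(S(add(SZ, SZ)))
  [3] S(S(S(add(Z, SZ))))
  [4] S^4(Z)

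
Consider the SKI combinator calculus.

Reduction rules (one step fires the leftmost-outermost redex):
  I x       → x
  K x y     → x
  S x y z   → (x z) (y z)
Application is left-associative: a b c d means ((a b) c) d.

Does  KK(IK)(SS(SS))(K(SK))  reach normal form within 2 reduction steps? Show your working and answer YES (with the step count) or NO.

Answer: YES — reaches normal form SS(SS) in 2 ≤ 2 steps

Derivation:
  start: KK(IK)(SS(SS))(K(SK))
  step 1: K(SS(SS))(K(SK))
  step 2: SS(SS)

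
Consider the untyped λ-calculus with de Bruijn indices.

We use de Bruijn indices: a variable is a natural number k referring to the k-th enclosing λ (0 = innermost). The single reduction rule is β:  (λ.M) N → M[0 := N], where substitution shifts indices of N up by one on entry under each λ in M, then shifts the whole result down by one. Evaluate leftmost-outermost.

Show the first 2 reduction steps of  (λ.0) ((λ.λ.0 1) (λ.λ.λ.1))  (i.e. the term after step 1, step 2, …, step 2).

Answer: after 2 steps: λ.0 (λ.λ.λ.1)

Reduction:
  start: (λ.0) ((λ.λ.0 1) (λ.λ.λ.1))
  [1] (λ.λ.0 1) (λ.λ.λ.1)
  [2] λ.0 (λ.λ.λ.1)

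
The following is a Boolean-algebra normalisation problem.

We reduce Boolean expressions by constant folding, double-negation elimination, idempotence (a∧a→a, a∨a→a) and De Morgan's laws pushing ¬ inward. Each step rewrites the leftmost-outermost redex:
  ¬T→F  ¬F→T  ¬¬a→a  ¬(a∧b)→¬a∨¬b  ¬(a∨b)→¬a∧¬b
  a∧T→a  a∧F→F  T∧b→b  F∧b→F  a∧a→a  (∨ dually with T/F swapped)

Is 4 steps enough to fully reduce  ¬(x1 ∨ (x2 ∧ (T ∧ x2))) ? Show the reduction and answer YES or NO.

  start: ¬(x1 ∨ (x2 ∧ (T ∧ x2)))
  →1  ¬x1 ∧ ¬(x2 ∧ (T ∧ x2))
  →2  ¬x1 ∧ (¬x2 ∨ ¬(T ∧ x2))
  →3  ¬x1 ∧ (¬x2 ∨ (¬T ∨ ¬x2))
  →4  ¬x1 ∧ (¬x2 ∨ (F ∨ ¬x2))

Answer: NO — after 4 steps the term is ¬x1 ∧ (¬x2 ∨ (F ∨ ¬x2)), not yet normal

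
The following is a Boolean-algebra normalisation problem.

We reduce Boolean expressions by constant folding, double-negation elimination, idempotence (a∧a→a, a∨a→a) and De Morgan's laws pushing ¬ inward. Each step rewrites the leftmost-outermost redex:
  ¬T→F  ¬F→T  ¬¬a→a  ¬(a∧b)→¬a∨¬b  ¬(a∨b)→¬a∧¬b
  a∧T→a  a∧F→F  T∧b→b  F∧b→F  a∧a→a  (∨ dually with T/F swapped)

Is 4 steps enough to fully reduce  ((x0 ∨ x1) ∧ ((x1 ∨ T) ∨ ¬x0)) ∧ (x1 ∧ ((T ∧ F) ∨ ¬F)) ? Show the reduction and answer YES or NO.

Answer: NO — after 4 steps the term is (x0 ∨ x1) ∧ (x1 ∧ (F ∨ ¬F)), not yet normal

Derivation:
  start: ((x0 ∨ x1) ∧ ((x1 ∨ T) ∨ ¬x0)) ∧ (x1 ∧ ((T ∧ F) ∨ ¬F))
  →1  ((x0 ∨ x1) ∧ (T ∨ ¬x0)) ∧ (x1 ∧ ((T ∧ F) ∨ ¬F))
  →2  ((x0 ∨ x1) ∧ T) ∧ (x1 ∧ ((T ∧ F) ∨ ¬F))
  →3  (x0 ∨ x1) ∧ (x1 ∧ ((T ∧ F) ∨ ¬F))
  →4  (x0 ∨ x1) ∧ (x1 ∧ (F ∨ ¬F))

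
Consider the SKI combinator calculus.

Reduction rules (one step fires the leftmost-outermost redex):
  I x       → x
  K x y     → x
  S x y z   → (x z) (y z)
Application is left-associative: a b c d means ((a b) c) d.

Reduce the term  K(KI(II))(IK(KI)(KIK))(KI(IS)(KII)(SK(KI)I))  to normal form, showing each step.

  start: K(KI(II))(IK(KI)(KIK))(KI(IS)(KII)(SK(KI)I))
  step 1: KI(II)(KI(IS)(KII)(SK(KI)I))
  step 2: I(KI(IS)(KII)(SK(KI)I))
  step 3: KI(IS)(KII)(SK(KI)I)
  step 4: I(KII)(SK(KI)I)
  step 5: KII(SK(KI)I)
  step 6: I(SK(KI)I)
  step 7: SK(KI)I
  step 8: KI(KII)
  step 9: I

Answer: normal form = I  (in 9 steps)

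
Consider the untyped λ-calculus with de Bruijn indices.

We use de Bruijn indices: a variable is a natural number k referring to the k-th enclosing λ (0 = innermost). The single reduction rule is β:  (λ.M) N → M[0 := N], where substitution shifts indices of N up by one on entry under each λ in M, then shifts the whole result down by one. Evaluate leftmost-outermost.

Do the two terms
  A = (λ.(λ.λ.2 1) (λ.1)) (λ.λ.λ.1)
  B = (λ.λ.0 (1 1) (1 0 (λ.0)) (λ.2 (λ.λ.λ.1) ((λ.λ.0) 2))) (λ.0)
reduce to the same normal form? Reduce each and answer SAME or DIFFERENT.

Term A:
  start: (λ.(λ.λ.2 1) (λ.1)) (λ.λ.λ.1)
  step 1: (λ.λ.(λ.λ.λ.1) 1) (λ.λ.λ.λ.1)
  step 2: λ.(λ.λ.λ.1) (λ.λ.λ.λ.1)
  step 3: λ.λ.λ.1

Term B:
  start: (λ.λ.0 (1 1) (1 0 (λ.0)) (λ.2 (λ.λ.λ.1) ((λ.λ.0) 2))) (λ.0)
  step 1: λ.0 ((λ.0) (λ.0)) ((λ.0) 0 (λ.0)) (λ.(λ.0) (λ.λ.λ.1) ((λ.λ.0) (λ.0)))
  step 2: λ.0 (λ.0) ((λ.0) 0 (λ.0)) (λ.(λ.0) (λ.λ.λ.1) ((λ.λ.0) (λ.0)))
  step 3: λ.0 (λ.0) (0 (λ.0)) (λ.(λ.0) (λ.λ.λ.1) ((λ.λ.0) (λ.0)))
  step 4: λ.0 (λ.0) (0 (λ.0)) (λ.(λ.λ.λ.1) ((λ.λ.0) (λ.0)))
  step 5: λ.0 (λ.0) (0 (λ.0)) (λ.λ.λ.1)

Answer: DIFFERENT — A ⇓ λ.λ.λ.1, B ⇓ λ.0 (λ.0) (0 (λ.0)) (λ.λ.λ.1)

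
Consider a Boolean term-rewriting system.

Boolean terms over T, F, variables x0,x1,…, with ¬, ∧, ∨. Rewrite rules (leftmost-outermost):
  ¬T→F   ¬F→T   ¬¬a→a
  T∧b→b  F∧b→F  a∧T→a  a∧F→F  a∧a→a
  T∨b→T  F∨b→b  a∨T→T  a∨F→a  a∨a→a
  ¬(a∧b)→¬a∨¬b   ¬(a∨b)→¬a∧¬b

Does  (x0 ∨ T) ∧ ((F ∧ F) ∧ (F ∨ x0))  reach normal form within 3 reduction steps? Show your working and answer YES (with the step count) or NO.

  start: (x0 ∨ T) ∧ ((F ∧ F) ∧ (F ∨ x0))
  step 1: T ∧ ((F ∧ F) ∧ (F ∨ x0))
  step 2: (F ∧ F) ∧ (F ∨ x0)
  step 3: F ∧ (F ∨ x0)

Answer: NO — after 3 steps the term is F ∧ (F ∨ x0), not yet normal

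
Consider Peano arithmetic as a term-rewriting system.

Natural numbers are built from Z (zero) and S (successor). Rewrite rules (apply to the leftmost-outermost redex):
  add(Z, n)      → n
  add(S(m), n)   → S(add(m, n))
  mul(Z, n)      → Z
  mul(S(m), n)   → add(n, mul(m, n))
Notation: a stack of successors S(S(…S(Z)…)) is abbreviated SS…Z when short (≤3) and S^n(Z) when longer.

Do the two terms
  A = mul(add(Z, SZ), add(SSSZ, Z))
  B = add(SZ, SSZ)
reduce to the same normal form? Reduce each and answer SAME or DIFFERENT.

Term A:
  start: mul(add(Z, SZ), add(SSSZ, Z))
  step 1: mul(SZ, add(SSSZ, Z))
  step 2: add(add(SSSZ, Z), mul(Z, add(SSSZ, Z)))
  step 3: add(S(add(SSZ, Z)), mul(Z, add(SSSZ, Z)))
  step 4: S(add(add(SSZ, Z), mul(Z, add(SSSZ, Z))))
  step 5: S(add(S(add(SZ, Z)), mul(Z, add(SSSZ, Z))))
  step 6: S(S(add(add(SZ, Z), mul(Z, add(SSSZ, Z)))))
  step 7: S(S(add(S(add(Z, Z)), mul(Z, add(SSSZ, Z)))))
  step 8: S(S(S(add(add(Z, Z), mul(Z, add(SSSZ, Z))))))
  step 9: S(S(S(add(Z, mul(Z, add(SSSZ, Z))))))
  step 10: S(S(S(mul(Z, add(SSSZ, Z)))))
  step 11: SSSZ

Term B:
  start: add(SZ, SSZ)
  step 1: S(add(Z, SSZ))
  step 2: SSSZ

Answer: SAME — A ⇓ SSSZ, B ⇓ SSSZ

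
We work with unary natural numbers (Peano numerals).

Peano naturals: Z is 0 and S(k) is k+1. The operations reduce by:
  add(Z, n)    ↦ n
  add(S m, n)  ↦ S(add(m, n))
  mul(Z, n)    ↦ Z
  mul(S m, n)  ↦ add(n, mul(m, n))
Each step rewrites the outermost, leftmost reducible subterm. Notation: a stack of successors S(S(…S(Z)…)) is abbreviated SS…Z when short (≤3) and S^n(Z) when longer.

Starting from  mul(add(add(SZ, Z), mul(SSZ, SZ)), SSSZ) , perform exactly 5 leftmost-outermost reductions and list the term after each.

  start: mul(add(add(SZ, Z), mul(SSZ, SZ)), SSSZ)
  →1  mul(add(S(add(Z, Z)), mul(SSZ, SZ)), SSSZ)
  →2  mul(S(add(add(Z, Z), mul(SSZ, SZ))), SSSZ)
  →3  add(SSSZ, mul(add(add(Z, Z), mul(SSZ, SZ)), SSSZ))
  →4  S(add(SSZ, mul(add(add(Z, Z), mul(SSZ, SZ)), SSSZ)))
  →5  S(S(add(SZ, mul(add(add(Z, Z), mul(SSZ, SZ)), SSSZ))))

Answer: after 5 steps: S(S(add(SZ, mul(add(add(Z, Z), mul(SSZ, SZ)), SSSZ))))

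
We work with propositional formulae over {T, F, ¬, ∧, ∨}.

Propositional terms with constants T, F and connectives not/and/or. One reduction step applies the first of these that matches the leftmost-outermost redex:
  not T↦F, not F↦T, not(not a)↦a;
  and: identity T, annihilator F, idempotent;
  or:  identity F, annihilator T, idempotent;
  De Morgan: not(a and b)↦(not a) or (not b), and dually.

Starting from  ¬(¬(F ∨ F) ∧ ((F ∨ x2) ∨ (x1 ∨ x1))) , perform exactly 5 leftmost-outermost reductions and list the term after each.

Answer: after 5 steps: ¬(F ∨ x2) ∧ ¬(x1 ∨ x1)

Working:
  start: ¬(¬(F ∨ F) ∧ ((F ∨ x2) ∨ (x1 ∨ x1)))
  [1] ¬¬(F ∨ F) ∨ ¬((F ∨ x2) ∨ (x1 ∨ x1))
  [2] (F ∨ F) ∨ ¬((F ∨ x2) ∨ (x1 ∨ x1))
  [3] F ∨ ¬((F ∨ x2) ∨ (x1 ∨ x1))
  [4] ¬((F ∨ x2) ∨ (x1 ∨ x1))
  [5] ¬(F ∨ x2) ∧ ¬(x1 ∨ x1)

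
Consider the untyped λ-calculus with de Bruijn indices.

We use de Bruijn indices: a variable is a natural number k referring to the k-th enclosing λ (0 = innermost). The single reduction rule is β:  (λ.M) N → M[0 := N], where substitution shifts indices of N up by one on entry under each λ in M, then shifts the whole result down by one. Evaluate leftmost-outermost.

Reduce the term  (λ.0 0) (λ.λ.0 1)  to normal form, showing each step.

Answer: normal form = λ.0 (λ.λ.0 1)  (in 2 steps)

Derivation:
  start: (λ.0 0) (λ.λ.0 1)
  →1  (λ.λ.0 1) (λ.λ.0 1)
  →2  λ.0 (λ.λ.0 1)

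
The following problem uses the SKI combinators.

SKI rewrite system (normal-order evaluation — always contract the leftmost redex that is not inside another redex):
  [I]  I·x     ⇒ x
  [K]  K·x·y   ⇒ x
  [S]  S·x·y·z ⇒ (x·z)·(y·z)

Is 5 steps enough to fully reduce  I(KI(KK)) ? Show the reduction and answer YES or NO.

  start: I(KI(KK))
  →1  KI(KK)
  →2  I

Answer: YES — reaches normal form I in 2 ≤ 5 steps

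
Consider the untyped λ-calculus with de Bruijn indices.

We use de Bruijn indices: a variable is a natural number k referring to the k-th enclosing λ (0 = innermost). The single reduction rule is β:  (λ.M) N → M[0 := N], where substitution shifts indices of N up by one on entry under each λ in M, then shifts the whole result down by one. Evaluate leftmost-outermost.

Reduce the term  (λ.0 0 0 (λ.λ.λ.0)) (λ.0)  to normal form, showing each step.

Answer: normal form = λ.λ.λ.0  (in 4 steps)

Working:
  start: (λ.0 0 0 (λ.λ.λ.0)) (λ.0)
  step 1: (λ.0) (λ.0) (λ.0) (λ.λ.λ.0)
  step 2: (λ.0) (λ.0) (λ.λ.λ.0)
  step 3: (λ.0) (λ.λ.λ.0)
  step 4: λ.λ.λ.0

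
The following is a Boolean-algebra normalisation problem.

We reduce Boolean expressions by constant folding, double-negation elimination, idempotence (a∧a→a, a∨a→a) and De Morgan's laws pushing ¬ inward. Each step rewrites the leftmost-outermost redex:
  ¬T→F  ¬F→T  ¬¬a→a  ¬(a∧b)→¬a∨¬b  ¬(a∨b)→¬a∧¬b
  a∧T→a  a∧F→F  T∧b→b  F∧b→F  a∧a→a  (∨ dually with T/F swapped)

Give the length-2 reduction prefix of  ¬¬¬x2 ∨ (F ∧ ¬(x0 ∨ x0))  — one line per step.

  start: ¬¬¬x2 ∨ (F ∧ ¬(x0 ∨ x0))
  step 1: ¬x2 ∨ (F ∧ ¬(x0 ∨ x0))
  step 2: ¬x2 ∨ F

Answer: after 2 steps: ¬x2 ∨ F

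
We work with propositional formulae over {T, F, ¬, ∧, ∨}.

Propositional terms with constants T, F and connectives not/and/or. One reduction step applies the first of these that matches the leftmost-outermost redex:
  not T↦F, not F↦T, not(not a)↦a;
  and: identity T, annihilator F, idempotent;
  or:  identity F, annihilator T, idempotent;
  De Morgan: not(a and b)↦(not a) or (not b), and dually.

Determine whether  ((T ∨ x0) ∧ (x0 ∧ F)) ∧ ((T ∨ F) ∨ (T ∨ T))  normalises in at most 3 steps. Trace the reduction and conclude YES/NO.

Answer: NO — after 3 steps the term is F ∧ ((T ∨ F) ∨ (T ∨ T)), not yet normal

Reduction:
  start: ((T ∨ x0) ∧ (x0 ∧ F)) ∧ ((T ∨ F) ∨ (T ∨ T))
  →1  (T ∧ (x0 ∧ F)) ∧ ((T ∨ F) ∨ (T ∨ T))
  →2  (x0 ∧ F) ∧ ((T ∨ F) ∨ (T ∨ T))
  →3  F ∧ ((T ∨ F) ∨ (T ∨ T))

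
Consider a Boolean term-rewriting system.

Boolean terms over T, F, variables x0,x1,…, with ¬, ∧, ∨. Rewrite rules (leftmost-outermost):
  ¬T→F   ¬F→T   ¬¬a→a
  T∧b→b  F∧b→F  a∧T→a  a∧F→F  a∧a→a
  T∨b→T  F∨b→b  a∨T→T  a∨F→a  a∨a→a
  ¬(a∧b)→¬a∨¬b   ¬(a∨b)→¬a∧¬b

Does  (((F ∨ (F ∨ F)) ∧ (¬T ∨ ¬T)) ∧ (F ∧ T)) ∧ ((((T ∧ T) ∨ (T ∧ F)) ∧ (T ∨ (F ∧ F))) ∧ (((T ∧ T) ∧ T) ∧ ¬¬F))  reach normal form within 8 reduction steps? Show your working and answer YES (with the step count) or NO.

Answer: YES — reaches normal form F in 5 ≤ 8 steps

Reduction:
  start: (((F ∨ (F ∨ F)) ∧ (¬T ∨ ¬T)) ∧ (F ∧ T)) ∧ ((((T ∧ T) ∨ (T ∧ F)) ∧ (T ∨ (F ∧ F))) ∧ (((T ∧ T) ∧ T) ∧ ¬¬F))
  →1  (((F ∨ F) ∧ (¬T ∨ ¬T)) ∧ (F ∧ T)) ∧ ((((T ∧ T) ∨ (T ∧ F)) ∧ (T ∨ (F ∧ F))) ∧ (((T ∧ T) ∧ T) ∧ ¬¬F))
  →2  ((F ∧ (¬T ∨ ¬T)) ∧ (F ∧ T)) ∧ ((((T ∧ T) ∨ (T ∧ F)) ∧ (T ∨ (F ∧ F))) ∧ (((T ∧ T) ∧ T) ∧ ¬¬F))
  →3  (F ∧ (F ∧ T)) ∧ ((((T ∧ T) ∨ (T ∧ F)) ∧ (T ∨ (F ∧ F))) ∧ (((T ∧ T) ∧ T) ∧ ¬¬F))
  →4  F ∧ ((((T ∧ T) ∨ (T ∧ F)) ∧ (T ∨ (F ∧ F))) ∧ (((T ∧ T) ∧ T) ∧ ¬¬F))
  →5  F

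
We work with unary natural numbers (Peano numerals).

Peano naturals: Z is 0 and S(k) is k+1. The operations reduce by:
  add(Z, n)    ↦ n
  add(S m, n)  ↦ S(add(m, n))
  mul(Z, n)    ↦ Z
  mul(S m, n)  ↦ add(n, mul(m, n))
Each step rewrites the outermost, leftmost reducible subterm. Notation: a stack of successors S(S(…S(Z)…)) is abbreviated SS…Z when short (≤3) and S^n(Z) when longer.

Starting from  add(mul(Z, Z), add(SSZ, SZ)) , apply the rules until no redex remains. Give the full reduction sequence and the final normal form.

  start: add(mul(Z, Z), add(SSZ, SZ))
  step 1: add(Z, add(SSZ, SZ))
  step 2: add(SSZ, SZ)
  step 3: S(add(SZ, SZ))
  step 4: S(S(add(Z, SZ)))
  step 5: SSSZ

Answer: normal form = SSSZ  (in 5 steps)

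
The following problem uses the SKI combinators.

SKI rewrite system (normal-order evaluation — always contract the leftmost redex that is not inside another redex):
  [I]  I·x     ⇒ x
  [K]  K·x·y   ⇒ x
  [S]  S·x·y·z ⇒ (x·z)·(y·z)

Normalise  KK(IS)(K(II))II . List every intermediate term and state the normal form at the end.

  start: KK(IS)(K(II))II
  [1] K(K(II))II
  [2] K(II)I
  [3] II
  [4] I

Answer: normal form = I  (in 4 steps)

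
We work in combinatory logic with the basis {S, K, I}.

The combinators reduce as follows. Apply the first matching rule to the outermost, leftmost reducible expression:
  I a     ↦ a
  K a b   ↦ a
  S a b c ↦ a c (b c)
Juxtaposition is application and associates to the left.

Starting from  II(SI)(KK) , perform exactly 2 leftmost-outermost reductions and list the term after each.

Answer: after 2 steps: SI(KK)

Reduction:
  start: II(SI)(KK)
  →1  I(SI)(KK)
  →2  SI(KK)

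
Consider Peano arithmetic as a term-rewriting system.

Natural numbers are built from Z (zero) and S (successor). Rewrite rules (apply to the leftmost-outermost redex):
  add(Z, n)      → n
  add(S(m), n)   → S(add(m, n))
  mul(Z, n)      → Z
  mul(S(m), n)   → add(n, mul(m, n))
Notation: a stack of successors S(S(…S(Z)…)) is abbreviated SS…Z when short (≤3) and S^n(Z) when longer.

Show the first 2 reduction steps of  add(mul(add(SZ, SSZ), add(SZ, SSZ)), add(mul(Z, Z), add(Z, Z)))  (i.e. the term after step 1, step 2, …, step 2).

  start: add(mul(add(SZ, SSZ), add(SZ, SSZ)), add(mul(Z, Z), add(Z, Z)))
  [1] add(mul(S(add(Z, SSZ)), add(SZ, SSZ)), add(mul(Z, Z), add(Z, Z)))
  [2] add(add(add(SZ, SSZ), mul(add(Z, SSZ), add(SZ, SSZ))), add(mul(Z, Z), add(Z, Z)))

Answer: after 2 steps: add(add(add(SZ, SSZ), mul(add(Z, SSZ), add(SZ, SSZ))), add(mul(Z, Z), add(Z, Z)))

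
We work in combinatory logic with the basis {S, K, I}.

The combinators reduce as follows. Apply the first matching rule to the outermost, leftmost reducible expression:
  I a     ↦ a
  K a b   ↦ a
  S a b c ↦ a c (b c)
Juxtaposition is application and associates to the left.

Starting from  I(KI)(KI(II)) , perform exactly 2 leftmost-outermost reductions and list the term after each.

  start: I(KI)(KI(II))
  step 1: KI(KI(II))
  step 2: I

Answer: after 2 steps: I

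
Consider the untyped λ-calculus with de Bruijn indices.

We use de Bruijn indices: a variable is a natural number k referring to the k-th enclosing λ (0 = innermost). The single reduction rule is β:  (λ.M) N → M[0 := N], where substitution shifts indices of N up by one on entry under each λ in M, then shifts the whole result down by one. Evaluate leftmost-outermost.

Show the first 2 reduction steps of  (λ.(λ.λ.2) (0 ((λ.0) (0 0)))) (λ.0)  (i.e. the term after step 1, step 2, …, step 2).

  start: (λ.(λ.λ.2) (0 ((λ.0) (0 0)))) (λ.0)
  [1] (λ.λ.λ.0) ((λ.0) ((λ.0) ((λ.0) (λ.0))))
  [2] λ.λ.0

Answer: after 2 steps: λ.λ.0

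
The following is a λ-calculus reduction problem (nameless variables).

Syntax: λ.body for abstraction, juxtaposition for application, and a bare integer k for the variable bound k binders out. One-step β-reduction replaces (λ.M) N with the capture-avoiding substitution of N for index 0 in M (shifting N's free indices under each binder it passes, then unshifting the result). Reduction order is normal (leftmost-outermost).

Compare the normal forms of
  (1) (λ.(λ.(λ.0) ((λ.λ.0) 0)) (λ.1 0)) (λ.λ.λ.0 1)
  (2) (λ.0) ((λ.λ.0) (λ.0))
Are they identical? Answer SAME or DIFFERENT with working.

Term A:
  start: (λ.(λ.(λ.0) ((λ.λ.0) 0)) (λ.1 0)) (λ.λ.λ.0 1)
  step 1: (λ.(λ.0) ((λ.λ.0) 0)) (λ.(λ.λ.λ.0 1) 0)
  step 2: (λ.0) ((λ.λ.0) (λ.(λ.λ.λ.0 1) 0))
  step 3: (λ.λ.0) (λ.(λ.λ.λ.0 1) 0)
  step 4: λ.0

Term B:
  start: (λ.0) ((λ.λ.0) (λ.0))
  step 1: (λ.λ.0) (λ.0)
  step 2: λ.0

Answer: SAME — A ⇓ λ.0, B ⇓ λ.0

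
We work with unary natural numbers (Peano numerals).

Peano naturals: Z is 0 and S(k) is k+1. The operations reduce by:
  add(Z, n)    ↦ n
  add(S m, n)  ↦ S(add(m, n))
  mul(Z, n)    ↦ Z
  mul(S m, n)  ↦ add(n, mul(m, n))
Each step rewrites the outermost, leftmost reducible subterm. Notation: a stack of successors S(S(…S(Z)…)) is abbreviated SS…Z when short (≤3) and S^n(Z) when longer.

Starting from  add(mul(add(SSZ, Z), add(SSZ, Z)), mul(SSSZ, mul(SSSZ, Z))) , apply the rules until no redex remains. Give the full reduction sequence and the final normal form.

Answer: normal form = S^4(Z)  (in 51 steps)

Derivation:
  start: add(mul(add(SSZ, Z), add(SSZ, Z)), mul(SSSZ, mul(SSSZ, Z)))
  [1] add(mul(S(add(SZ, Z)), add(SSZ, Z)), mul(SSSZ, mul(SSSZ, Z)))
  [2] add(add(add(SSZ, Z), mul(add(SZ, Z), add(SSZ, Z))), mul(SSSZ, mul(SSSZ, Z)))
  [3] add(add(S(add(SZ, Z)), mul(add(SZ, Z), add(SSZ, Z))), mul(SSSZ, mul(SSSZ, Z)))
  [4] add(S(add(add(SZ, Z), mul(add(SZ, Z), add(SSZ, Z)))), mul(SSSZ, mul(SSSZ, Z)))
  [5] S(add(add(add(SZ, Z), mul(add(SZ, Z), add(SSZ, Z))), mul(SSSZ, mul(SSSZ, Z))))
  [6] S(add(add(S(add(Z, Z)), mul(add(SZ, Z), add(SSZ, Z))), mul(SSSZ, mul(SSSZ, Z))))
  [7] S(add(S(add(add(Z, Z), mul(add(SZ, Z), add(SSZ, Z)))), mul(SSSZ, mul(SSSZ, Z))))
  [8] S(S(add(add(add(Z, Z), mul(add(SZ, Z), add(SSZ, Z))), mul(SSSZ, mul(SSSZ, Z)))))
  [9] S(S(add(add(Z, mul(add(SZ, Z), add(SSZ, Z))), mul(SSSZ, mul(SSSZ, Z)))))
  [10] S(S(add(mul(add(SZ, Z), add(SSZ, Z)), mul(SSSZ, mul(SSSZ, Z)))))
  [11] S(S(add(mul(S(add(Z, Z)), add(SSZ, Z)), mul(SSSZ, mul(SSSZ, Z)))))
  [12] S(S(add(add(add(SSZ, Z), mul(add(Z, Z), add(SSZ, Z))), mul(SSSZ, mul(SSSZ, Z)))))
  [13] S(S(add(add(S(add(SZ, Z)), mul(add(Z, Z), add(SSZ, Z))), mul(SSSZ, mul(SSSZ, Z)))))
  [14] S(S(add(S(add(add(SZ, Z), mul(add(Z, Z), add(SSZ, Z)))), mul(SSSZ, mul(SSSZ, Z)))))
  [15] S(S(S(add(add(add(SZ, Z), mul(add(Z, Z), add(SSZ, Z))), mul(SSSZ, mul(SSSZ, Z))))))
  [16] S(S(S(add(add(S(add(Z, Z)), mul(add(Z, Z), add(SSZ, Z))), mul(SSSZ, mul(SSSZ, Z))))))
  [17] S(S(S(add(S(add(add(Z, Z), mul(add(Z, Z), add(SSZ, Z)))), mul(SSSZ, mul(SSSZ, Z))))))
  [18] S(S(S(S(add(add(add(Z, Z), mul(add(Z, Z), add(SSZ, Z))), mul(SSSZ, mul(SSSZ, Z)))))))
  [19] S(S(S(S(add(add(Z, mul(add(Z, Z), add(SSZ, Z))), mul(SSSZ, mul(SSSZ, Z)))))))
  [20] S(S(S(S(add(mul(add(Z, Z), add(SSZ, Z)), mul(SSSZ, mul(SSSZ, Z)))))))
  [21] S(S(S(S(add(mul(Z, add(SSZ, Z)), mul(SSSZ, mul(SSSZ, Z)))))))
  [22] S(S(S(S(add(Z, mul(SSSZ, mul(SSSZ, Z)))))))
  [23] S(S(S(S(mul(SSSZ, mul(SSSZ, Z))))))
  [24] S(S(S(S(add(mul(SSSZ, Z), mul(SSZ, mul(SSSZ, Z)))))))
  [25] S(S(S(S(add(add(Z, mul(SSZ, Z)), mul(SSZ, mul(SSSZ, Z)))))))
  [26] S(S(S(S(add(mul(SSZ, Z), mul(SSZ, mul(SSSZ, Z)))))))
  [27] S(S(S(S(add(add(Z, mul(SZ, Z)), mul(SSZ, mul(SSSZ, Z)))))))
  [28] S(S(S(S(add(mul(SZ, Z), mul(SSZ, mul(SSSZ, Z)))))))
  [29] S(S(S(S(add(add(Z, mul(Z, Z)), mul(SSZ, mul(SSSZ, Z)))))))
  [30] S(S(S(S(add(mul(Z, Z), mul(SSZ, mul(SSSZ, Z)))))))
  [31] S(S(S(S(add(Z, mul(SSZ, mul(SSSZ, Z)))))))
  [32] S(S(S(S(mul(SSZ, mul(SSSZ, Z))))))
  [33] S(S(S(S(add(mul(SSSZ, Z), mul(SZ, mul(SSSZ, Z)))))))
  [34] S(S(S(S(add(add(Z, mul(SSZ, Z)), mul(SZ, mul(SSSZ, Z)))))))
  [35] S(S(S(S(add(mul(SSZ, Z), mul(SZ, mul(SSSZ, Z)))))))
  [36] S(S(S(S(add(add(Z, mul(SZ, Z)), mul(SZ, mul(SSSZ, Z)))))))
  [37] S(S(S(S(add(mul(SZ, Z), mul(SZ, mul(SSSZ, Z)))))))
  [38] S(S(S(S(add(add(Z, mul(Z, Z)), mul(SZ, mul(SSSZ, Z)))))))
  [39] S(S(S(S(add(mul(Z, Z), mul(SZ, mul(SSSZ, Z)))))))
  [40] S(S(S(S(add(Z, mul(SZ, mul(SSSZ, Z)))))))
  [41] S(S(S(S(mul(SZ, mul(SSSZ, Z))))))
  [42] S(S(S(S(add(mul(SSSZ, Z), mul(Z, mul(SSSZ, Z)))))))
  [43] S(S(S(S(add(add(Z, mul(SSZ, Z)), mul(Z, mul(SSSZ, Z)))))))
  [44] S(S(S(S(add(mul(SSZ, Z), mul(Z, mul(SSSZ, Z)))))))
  [45] S(S(S(S(add(add(Z, mul(SZ, Z)), mul(Z, mul(SSSZ, Z)))))))
  [46] S(S(S(S(add(mul(SZ, Z), mul(Z, mul(SSSZ, Z)))))))
  [47] S(S(S(S(add(add(Z, mul(Z, Z)), mul(Z, mul(SSSZ, Z)))))))
  [48] S(S(S(S(add(mul(Z, Z), mul(Z, mul(SSSZ, Z)))))))
  [49] S(S(S(S(add(Z, mul(Z, mul(SSSZ, Z)))))))
  [50] S(S(S(S(mul(Z, mul(SSSZ, Z))))))
  [51] S^4(Z)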